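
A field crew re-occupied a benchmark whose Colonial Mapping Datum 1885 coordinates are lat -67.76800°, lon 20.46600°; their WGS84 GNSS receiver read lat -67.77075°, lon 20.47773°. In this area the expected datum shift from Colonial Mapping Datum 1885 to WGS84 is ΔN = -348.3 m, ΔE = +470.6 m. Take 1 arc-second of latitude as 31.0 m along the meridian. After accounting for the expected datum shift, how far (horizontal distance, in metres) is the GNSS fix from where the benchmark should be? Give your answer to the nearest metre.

48 m

Observed coordinate differences: Δφ = -0.00275°, Δλ = +0.01173°.
Converting to metres (1° lat = 111600 m, cos φ = 0.378358): observed ΔN = -306.9 m, observed ΔE = 495.3 m.
Subtracting the expected shift leaves a residual of -306.9 − (-348.3) = 41.4 m north and 495.3 − (470.6) = 24.7 m east.
Residual distance = √(41.4² + 24.7²) = 48.2 m.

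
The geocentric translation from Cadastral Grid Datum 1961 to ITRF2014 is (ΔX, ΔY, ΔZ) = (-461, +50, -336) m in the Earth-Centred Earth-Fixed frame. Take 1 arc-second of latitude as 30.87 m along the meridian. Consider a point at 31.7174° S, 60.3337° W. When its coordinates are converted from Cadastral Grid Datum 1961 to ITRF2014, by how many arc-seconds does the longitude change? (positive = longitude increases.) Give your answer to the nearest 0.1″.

sin φ = -0.525730, cos φ = 0.850651, sin λ = -0.868923, cos λ = 0.494948.
East component: ΔE = −sin λ·ΔX + cos λ·ΔY = −(-0.868923)(-461) + (0.494948)(50) = -375.83 m.
1° of latitude spans 3600 × 30.87 = 111132 m; at latitude φ, 1° of longitude spans that × cos φ = 94534.6 m, so Δλ = -375.83 / 94534.6 × 3600 = -14.312″.

Δλ = -14.3″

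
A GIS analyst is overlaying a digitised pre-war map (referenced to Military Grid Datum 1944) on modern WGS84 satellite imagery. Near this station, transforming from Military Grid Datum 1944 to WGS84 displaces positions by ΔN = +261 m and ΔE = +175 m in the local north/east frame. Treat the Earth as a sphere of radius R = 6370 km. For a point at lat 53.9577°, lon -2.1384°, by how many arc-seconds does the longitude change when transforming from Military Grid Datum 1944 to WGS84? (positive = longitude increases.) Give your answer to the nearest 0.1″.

At latitude 53.9577°, cos φ = 0.588382.
One radian of longitude at latitude φ spans R cos φ, so Δλ = ΔE / (R cos φ) = 175.0 / (6370000 × 0.588382) = 4.6692e-05 rad = 9.631″.

Δλ = 9.6″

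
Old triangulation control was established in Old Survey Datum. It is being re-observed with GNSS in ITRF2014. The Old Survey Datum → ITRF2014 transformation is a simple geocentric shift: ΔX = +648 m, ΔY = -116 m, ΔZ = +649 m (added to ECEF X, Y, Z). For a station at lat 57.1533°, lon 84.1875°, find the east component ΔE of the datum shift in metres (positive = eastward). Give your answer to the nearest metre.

ΔE = -656 m

At φ = 57.1533°, λ = 84.1875°: sin φ = 0.840125, cos φ = 0.542393, sin λ = 0.994859, cos λ = 0.101273.
ΔE = −sin λ·ΔX + cos λ·ΔY = −(0.994859)·(648) + (0.101273)·(-116) = -656.42 m.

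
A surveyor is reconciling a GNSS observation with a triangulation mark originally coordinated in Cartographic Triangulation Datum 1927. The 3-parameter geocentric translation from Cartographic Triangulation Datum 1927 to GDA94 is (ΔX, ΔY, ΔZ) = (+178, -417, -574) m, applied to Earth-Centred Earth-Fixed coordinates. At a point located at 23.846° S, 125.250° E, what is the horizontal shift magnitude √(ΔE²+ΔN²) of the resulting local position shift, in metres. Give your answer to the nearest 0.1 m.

At φ = -23.846°, λ = 125.250°: sin φ = -0.404280, cos φ = 0.914635, sin λ = 0.816642, cos λ = -0.577145.
ΔE = −sin λ·ΔX + cos λ·ΔY = −(0.816642)·(178) + (-0.577145)·(-417) = 95.31 m.
ΔN = −sin φ cos λ·ΔX − sin φ sin λ·ΔY + cos φ·ΔZ = −(-0.404280)(-0.577145)(178) − (-0.404280)(0.816642)(-417) + (0.914635)(-574) = -704.21 m.
Horizontal magnitude = √(ΔE² + ΔN²) = √(95.31² + (-704.21)²) = 710.63 m.

710.6 m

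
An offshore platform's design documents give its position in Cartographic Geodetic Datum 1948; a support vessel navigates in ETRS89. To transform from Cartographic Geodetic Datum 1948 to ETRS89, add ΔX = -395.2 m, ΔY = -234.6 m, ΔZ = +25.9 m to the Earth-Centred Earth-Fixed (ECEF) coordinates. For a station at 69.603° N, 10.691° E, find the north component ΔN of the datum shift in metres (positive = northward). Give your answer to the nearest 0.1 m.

ΔN = 413.8 m

The local north axis is (−sin φ cos λ, −sin φ sin λ, cos φ), giving ΔN = 363.991 + 40.792 + 9.027 = 413.81 m.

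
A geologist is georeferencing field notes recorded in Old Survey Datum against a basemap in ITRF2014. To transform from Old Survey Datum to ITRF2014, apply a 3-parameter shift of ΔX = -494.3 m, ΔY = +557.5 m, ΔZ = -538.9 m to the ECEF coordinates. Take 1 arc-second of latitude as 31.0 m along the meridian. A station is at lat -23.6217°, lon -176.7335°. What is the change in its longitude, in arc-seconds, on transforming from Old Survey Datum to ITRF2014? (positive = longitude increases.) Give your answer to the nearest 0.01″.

Δλ = -20.59″

sin φ = -0.400696, cos φ = 0.916211, sin λ = -0.056980, cos λ = -0.998375.
East component: ΔE = −sin λ·ΔX + cos λ·ΔY = −(-0.056980)(-494.3) + (-0.998375)(557.5) = -584.76 m.
1° of latitude spans 3600 × 31.00 = 111600 m; at latitude φ, 1° of longitude spans that × cos φ = 102249.2 m, so Δλ = -584.76 / 102249.2 × 3600 = -20.588″.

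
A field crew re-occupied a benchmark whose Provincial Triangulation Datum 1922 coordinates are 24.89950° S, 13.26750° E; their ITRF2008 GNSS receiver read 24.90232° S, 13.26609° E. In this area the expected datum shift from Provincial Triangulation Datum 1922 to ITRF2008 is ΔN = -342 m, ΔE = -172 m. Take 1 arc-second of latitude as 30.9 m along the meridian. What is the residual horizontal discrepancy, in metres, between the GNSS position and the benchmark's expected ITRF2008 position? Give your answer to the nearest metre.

41 m

Observed coordinate differences: Δφ = -0.00282°, Δλ = -0.00141°.
Converting to metres (1° lat = 111240 m, cos φ = 0.907048): observed ΔN = -313.7 m, observed ΔE = -142.3 m.
Subtracting the expected shift leaves a residual of -313.7 − (-342) = 28.3 m north and -142.3 − (-172) = 29.7 m east.
Residual distance = √(28.3² + 29.7²) = 41.0 m.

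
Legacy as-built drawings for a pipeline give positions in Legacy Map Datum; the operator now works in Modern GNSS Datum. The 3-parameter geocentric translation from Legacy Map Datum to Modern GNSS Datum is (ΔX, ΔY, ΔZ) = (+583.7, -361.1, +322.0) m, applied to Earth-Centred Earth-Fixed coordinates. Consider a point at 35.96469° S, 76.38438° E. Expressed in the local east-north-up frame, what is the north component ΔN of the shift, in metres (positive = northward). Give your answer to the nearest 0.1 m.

ΔN = 135.2 m

At φ = -35.96469°, λ = 76.38438°: sin φ = -0.587287, cos φ = 0.809379, sin λ = 0.971897, cos λ = 0.235407.
ΔN = −sin φ cos λ·ΔX − sin φ sin λ·ΔY + cos φ·ΔZ = −(-0.587287)(0.235407)(583.7) − (-0.587287)(0.971897)(-361.1) + (0.809379)(322.0) = 135.21 m.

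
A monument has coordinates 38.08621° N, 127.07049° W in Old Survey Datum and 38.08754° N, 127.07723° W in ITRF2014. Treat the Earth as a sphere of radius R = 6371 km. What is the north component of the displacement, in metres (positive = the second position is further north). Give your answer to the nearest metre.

Δφ = 38.08754° − 38.08621° = +0.00133°; Δλ = -127.07723° − -127.07049° = -0.00674°.
1° along a meridian = πR/180 = 111195 m.
ΔN = Δφ × 111195 = 147.9 m; ΔE = Δλ × 111195 × cos(38.08621°) = -0.00674 × 111195 × 0.787084 = -589.9 m.

ΔN = 148 m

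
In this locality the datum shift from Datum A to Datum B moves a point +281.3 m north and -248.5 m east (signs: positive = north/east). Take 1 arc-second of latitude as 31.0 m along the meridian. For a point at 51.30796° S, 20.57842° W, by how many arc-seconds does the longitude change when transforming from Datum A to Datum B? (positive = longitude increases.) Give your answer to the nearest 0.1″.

Δλ = -12.8″

At latitude -51.30796°, cos φ = 0.625134.
1″ of longitude at this latitude = 31.00 × cos φ = 19.3792 m, so Δλ = -248.5 / 19.3792 = -12.823″.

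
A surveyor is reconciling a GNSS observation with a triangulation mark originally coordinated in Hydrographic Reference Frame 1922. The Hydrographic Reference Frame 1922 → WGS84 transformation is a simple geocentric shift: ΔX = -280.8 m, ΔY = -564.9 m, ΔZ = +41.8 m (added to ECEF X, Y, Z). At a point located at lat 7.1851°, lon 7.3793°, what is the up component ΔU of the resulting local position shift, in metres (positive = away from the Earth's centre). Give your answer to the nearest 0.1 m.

ΔU = -343.0 m

At φ = 7.1851°, λ = 7.3793°: sin φ = 0.125075, cos φ = 0.992147, sin λ = 0.128437, cos λ = 0.991718.
ΔU = cos φ cos λ·ΔX + cos φ sin λ·ΔY + sin φ·ΔZ = (0.992147)(0.991718)(-280.8) + (0.992147)(0.128437)(-564.9) + (0.125075)(41.8) = -343.04 m.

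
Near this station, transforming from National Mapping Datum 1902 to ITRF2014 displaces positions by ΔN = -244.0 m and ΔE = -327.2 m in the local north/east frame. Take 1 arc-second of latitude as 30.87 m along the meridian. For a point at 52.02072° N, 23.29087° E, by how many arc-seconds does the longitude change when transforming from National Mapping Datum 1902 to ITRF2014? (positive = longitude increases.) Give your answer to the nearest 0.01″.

At latitude 52.02072°, cos φ = 0.615376.
1″ of longitude at this latitude = 30.87 × cos φ = 18.9967 m, so Δλ = -327.2 / 18.9967 = -17.224″.

Δλ = -17.22″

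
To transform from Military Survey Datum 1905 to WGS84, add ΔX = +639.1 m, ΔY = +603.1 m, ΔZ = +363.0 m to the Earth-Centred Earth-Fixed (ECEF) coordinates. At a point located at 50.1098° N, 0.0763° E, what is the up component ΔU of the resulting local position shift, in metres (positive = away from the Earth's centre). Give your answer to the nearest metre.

The local up (radial) axis is (cos φ cos λ, cos φ sin λ, sin φ), giving ΔU = 409.866 + 0.515 + 278.521 = 688.90 m.

ΔU = 689 m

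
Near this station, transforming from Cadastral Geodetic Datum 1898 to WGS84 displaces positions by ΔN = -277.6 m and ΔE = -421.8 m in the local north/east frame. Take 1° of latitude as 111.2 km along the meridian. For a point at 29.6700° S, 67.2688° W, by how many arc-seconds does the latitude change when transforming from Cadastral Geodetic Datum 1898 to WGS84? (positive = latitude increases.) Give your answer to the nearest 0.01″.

1° of latitude = 111.2 km, so Δφ = -277.6 / 111200 = -0.0024964° = -8.987″.

Δφ = -8.99″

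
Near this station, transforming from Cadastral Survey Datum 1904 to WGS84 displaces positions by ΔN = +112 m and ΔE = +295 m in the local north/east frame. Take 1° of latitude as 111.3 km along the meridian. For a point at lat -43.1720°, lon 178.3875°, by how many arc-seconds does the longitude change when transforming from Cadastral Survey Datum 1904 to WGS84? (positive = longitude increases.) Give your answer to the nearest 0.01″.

At latitude -43.1720°, cos φ = 0.729303.
1° of longitude at this latitude = 111.3 × cos φ = 81.17 km, so Δλ = 295.0 / 81171.4 = 0.0036343° = 13.083″.

Δλ = 13.08″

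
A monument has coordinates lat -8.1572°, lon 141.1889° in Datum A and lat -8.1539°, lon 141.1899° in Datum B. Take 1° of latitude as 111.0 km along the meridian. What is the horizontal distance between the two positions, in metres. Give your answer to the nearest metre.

Δφ = -8.1539° − -8.1572° = +0.0033°; Δλ = 141.1899° − 141.1889° = +0.0010°.
ΔN = Δφ × 111000 = 366.3 m; ΔE = Δλ × 111000 × cos(-8.1572°) = +0.0010 × 111000 × 0.989882 = 109.9 m.
Distance = √(ΔE² + ΔN²) = √(109.9² + 366.3²) = 382.4 m.

382 m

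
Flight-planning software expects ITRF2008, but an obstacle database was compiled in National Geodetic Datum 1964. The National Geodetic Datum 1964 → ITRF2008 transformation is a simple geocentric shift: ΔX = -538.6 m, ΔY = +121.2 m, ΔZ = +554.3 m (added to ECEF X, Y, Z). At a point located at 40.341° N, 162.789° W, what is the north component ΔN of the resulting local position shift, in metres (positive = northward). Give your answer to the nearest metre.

ΔN = 113 m

The local north axis is (−sin φ cos λ, −sin φ sin λ, cos φ), giving ΔN = -333.043 + 23.215 + 422.490 = 112.66 m.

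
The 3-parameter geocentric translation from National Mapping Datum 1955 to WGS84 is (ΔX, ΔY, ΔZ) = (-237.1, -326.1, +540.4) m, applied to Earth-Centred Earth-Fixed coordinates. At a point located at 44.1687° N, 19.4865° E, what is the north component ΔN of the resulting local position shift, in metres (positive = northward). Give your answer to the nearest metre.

At φ = 44.1687°, λ = 19.4865°: sin φ = 0.696773, cos φ = 0.717291, sin λ = 0.333585, cos λ = 0.942720.
ΔN = −sin φ cos λ·ΔX − sin φ sin λ·ΔY + cos φ·ΔZ = −(0.696773)(0.942720)(-237.1) − (0.696773)(0.333585)(-326.1) + (0.717291)(540.4) = 619.16 m.

ΔN = 619 m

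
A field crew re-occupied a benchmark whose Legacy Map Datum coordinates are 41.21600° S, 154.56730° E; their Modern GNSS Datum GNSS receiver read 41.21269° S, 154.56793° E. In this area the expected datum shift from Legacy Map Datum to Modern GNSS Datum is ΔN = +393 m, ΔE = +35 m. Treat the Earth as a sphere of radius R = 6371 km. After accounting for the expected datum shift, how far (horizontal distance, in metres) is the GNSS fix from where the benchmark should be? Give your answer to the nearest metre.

31 m

Observed coordinate differences: Δφ = +0.00331°, Δλ = +0.00063°.
Converting to metres (1° lat = 111195 m, cos φ = 0.752231): observed ΔN = 368.1 m, observed ΔE = 52.7 m.
Subtracting the expected shift leaves a residual of 368.1 − (393) = -24.9 m north and 52.7 − (35) = 17.7 m east.
Residual distance = √((-24.9)² + 17.7²) = 30.6 m.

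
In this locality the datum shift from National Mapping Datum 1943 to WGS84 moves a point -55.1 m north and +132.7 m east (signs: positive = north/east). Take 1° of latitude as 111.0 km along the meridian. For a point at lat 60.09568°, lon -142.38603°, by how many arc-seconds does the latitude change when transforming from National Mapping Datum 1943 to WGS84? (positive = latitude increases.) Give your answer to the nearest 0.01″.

1° of latitude = 111.0 km, so Δφ = -55.1 / 111000 = -0.0004964° = -1.787″.

Δφ = -1.79″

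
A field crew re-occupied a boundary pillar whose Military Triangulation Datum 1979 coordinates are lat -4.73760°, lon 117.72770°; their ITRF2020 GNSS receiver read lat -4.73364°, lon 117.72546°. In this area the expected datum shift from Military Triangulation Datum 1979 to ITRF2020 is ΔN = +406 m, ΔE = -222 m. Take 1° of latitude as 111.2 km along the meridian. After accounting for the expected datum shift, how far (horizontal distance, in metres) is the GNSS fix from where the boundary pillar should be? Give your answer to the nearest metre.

43 m

Observed coordinate differences: Δφ = +0.00396°, Δλ = -0.00224°.
Converting to metres (1° lat = 111200 m, cos φ = 0.996583): observed ΔN = 440.4 m, observed ΔE = -248.2 m.
Subtracting the expected shift leaves a residual of 440.4 − (406) = 34.4 m north and -248.2 − (-222) = -26.2 m east.
Residual distance = √(34.4² + (-26.2)²) = 43.2 m.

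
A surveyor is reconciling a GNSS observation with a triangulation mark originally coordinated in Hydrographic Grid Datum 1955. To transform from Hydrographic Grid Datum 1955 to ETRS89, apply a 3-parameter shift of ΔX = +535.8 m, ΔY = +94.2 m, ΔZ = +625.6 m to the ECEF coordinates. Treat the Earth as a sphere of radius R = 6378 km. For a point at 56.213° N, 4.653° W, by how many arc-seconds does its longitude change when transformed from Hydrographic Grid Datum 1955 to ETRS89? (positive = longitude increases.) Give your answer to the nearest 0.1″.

sin φ = 0.831111, cos φ = 0.556107, sin λ = -0.081121, cos λ = 0.996704.
East component: ΔE = −sin λ·ΔX + cos λ·ΔY = −(-0.081121)(535.8) + (0.996704)(94.2) = 137.35 m.
1° of latitude spans πR/180 = 111317 m; at latitude φ, 1° of longitude spans that × cos φ = 61904.2 m, so Δλ = 137.35 / 61904.2 × 3600 = 7.988″.

Δλ = 8.0″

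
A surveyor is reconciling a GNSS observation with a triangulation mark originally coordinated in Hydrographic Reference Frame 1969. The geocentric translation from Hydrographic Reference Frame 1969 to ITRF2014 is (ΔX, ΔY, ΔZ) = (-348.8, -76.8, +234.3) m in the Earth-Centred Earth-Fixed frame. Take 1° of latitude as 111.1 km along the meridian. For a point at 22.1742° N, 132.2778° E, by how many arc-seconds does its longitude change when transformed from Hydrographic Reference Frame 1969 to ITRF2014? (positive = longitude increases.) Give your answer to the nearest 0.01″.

Δλ = 10.84″

sin φ = 0.377424, cos φ = 0.926041, sin λ = 0.739892, cos λ = -0.672726.
East component: ΔE = −sin λ·ΔX + cos λ·ΔY = −(0.739892)(-348.8) + (-0.672726)(-76.8) = 309.74 m.
1° of latitude spans 111100 m; at latitude φ, 1° of longitude spans that × cos φ = 102883.1 m, so Δλ = 309.74 / 102883.1 × 3600 = 10.838″.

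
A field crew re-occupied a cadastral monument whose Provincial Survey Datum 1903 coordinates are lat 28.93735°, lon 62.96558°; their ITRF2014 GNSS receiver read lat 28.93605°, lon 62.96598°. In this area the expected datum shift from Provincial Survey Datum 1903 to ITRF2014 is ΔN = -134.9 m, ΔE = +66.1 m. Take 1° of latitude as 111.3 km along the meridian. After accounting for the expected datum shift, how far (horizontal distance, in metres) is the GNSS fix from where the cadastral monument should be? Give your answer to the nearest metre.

29 m

Observed coordinate differences: Δφ = -0.00130°, Δλ = +0.00040°.
Converting to metres (1° lat = 111300 m, cos φ = 0.875149): observed ΔN = -144.7 m, observed ΔE = 39.0 m.
Subtracting the expected shift leaves a residual of -144.7 − (-134.9) = -9.8 m north and 39.0 − (66.1) = -27.1 m east.
Residual distance = √((-9.8)² + (-27.1)²) = 28.9 m.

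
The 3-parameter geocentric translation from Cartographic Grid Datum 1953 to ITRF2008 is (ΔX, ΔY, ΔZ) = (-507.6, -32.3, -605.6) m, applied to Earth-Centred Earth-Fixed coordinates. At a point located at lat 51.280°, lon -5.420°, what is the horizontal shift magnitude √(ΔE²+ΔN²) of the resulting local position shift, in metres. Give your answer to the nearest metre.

81 m

The local east axis at (φ, λ) is (−sin λ, cos λ, 0), so ΔE = −sin(-5.420°)·(-507.6) + cos(-5.420°)·(-32.3) = -80.10 m.
The local north axis is (−sin φ cos λ, −sin φ sin λ, cos φ), giving ΔN = 394.265 − 2.380 − 378.812 = 13.07 m.
Horizontal magnitude = √(ΔE² + ΔN²) = √((-80.10)² + 13.07²) = 81.16 m.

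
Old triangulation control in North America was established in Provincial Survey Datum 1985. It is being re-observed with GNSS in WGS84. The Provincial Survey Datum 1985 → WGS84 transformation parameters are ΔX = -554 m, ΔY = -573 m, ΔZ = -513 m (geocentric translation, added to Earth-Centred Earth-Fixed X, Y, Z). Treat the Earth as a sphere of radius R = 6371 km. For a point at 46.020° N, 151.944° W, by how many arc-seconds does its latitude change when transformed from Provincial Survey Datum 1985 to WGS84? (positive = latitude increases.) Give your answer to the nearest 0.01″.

Δφ = -29.20″

sin φ = 0.719582, cos φ = 0.694407, sin λ = -0.470334, cos λ = -0.882488.
North component: ΔN = −sin φ cos λ·ΔX − sin φ sin λ·ΔY + cos φ·ΔZ = −(0.719582)(-0.882488)(-554) − (0.719582)(-0.470334)(-573) + (0.694407)(-513) = -901.96 m.
1° of latitude spans πR/180 = 111195 m, so Δφ = -901.96 / 111195 × 3600 = -29.202″.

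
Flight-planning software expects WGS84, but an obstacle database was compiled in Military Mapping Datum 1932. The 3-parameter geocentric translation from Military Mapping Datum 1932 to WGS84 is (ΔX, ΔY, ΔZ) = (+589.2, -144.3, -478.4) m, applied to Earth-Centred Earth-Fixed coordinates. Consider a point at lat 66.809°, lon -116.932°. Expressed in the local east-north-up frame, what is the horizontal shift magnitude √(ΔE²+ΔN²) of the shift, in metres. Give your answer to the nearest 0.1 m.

593.8 m

At φ = 66.809°, λ = -116.932°: sin φ = 0.919197, cos φ = 0.393798, sin λ = -0.891545, cos λ = -0.452933.
ΔE = −sin λ·ΔX + cos λ·ΔY = −(-0.891545)·(589.2) + (-0.452933)·(-144.3) = 590.66 m.
ΔN = −sin φ cos λ·ΔX − sin φ sin λ·ΔY + cos φ·ΔZ = −(0.919197)(-0.452933)(589.2) − (0.919197)(-0.891545)(-144.3) + (0.393798)(-478.4) = -61.34 m.
Horizontal magnitude = √(ΔE² + ΔN²) = √(590.66² + (-61.34)²) = 593.83 m.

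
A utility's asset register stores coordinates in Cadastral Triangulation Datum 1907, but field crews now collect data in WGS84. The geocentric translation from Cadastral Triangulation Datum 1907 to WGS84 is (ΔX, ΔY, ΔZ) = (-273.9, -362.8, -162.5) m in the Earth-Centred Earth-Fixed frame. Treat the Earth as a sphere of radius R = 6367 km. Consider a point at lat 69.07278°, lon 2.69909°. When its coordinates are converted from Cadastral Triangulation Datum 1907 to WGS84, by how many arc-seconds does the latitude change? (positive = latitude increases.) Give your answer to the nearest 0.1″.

sin φ = 0.934035, cos φ = 0.357182, sin λ = 0.047091, cos λ = 0.998891.
North component: ΔN = −sin φ cos λ·ΔX − sin φ sin λ·ΔY + cos φ·ΔZ = −(0.934035)(0.998891)(-273.9) − (0.934035)(0.047091)(-362.8) + (0.357182)(-162.5) = 213.46 m.
1° of latitude spans πR/180 = 111125 m, so Δφ = 213.46 / 111125 × 3600 = 6.915″.

Δφ = 6.9″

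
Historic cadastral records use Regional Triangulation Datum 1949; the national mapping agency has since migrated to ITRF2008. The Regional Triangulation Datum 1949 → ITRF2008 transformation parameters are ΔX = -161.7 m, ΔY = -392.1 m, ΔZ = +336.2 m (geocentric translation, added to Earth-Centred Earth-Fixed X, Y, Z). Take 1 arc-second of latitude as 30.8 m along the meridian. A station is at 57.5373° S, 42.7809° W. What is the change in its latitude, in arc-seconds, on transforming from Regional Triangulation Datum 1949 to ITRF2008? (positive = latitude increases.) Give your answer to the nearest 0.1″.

Δφ = 9.9″

sin φ = -0.843741, cos φ = 0.536750, sin λ = -0.679197, cos λ = 0.733956.
North component: ΔN = −sin φ cos λ·ΔX − sin φ sin λ·ΔY + cos φ·ΔZ = −(-0.843741)(0.733956)(-161.7) − (-0.843741)(-0.679197)(-392.1) + (0.536750)(336.2) = 305.02 m.
1° of latitude spans 3600 × 30.80 = 110880 m, so Δφ = 305.02 / 110880 × 3600 = 9.903″.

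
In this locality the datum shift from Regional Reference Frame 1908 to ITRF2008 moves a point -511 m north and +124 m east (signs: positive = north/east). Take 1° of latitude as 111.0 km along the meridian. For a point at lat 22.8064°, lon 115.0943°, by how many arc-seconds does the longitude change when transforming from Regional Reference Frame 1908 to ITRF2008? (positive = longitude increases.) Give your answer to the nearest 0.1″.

At latitude 22.8064°, cos φ = 0.921820.
1° of longitude at this latitude = 111.0 × cos φ = 102.32 km, so Δλ = 124.0 / 102322.0 = 0.0012119° = 4.363″.

Δλ = 4.4″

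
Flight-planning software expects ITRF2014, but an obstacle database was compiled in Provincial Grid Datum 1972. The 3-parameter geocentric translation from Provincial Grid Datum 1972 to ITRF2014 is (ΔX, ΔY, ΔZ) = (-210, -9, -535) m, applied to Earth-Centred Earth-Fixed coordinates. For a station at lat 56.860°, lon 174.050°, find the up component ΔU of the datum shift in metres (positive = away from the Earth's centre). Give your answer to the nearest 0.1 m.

The local up (radial) axis is (cos φ cos λ, cos φ sin λ, sin φ), giving ΔU = 114.186 − 0.510 − 447.975 = -334.30 m.

ΔU = -334.3 m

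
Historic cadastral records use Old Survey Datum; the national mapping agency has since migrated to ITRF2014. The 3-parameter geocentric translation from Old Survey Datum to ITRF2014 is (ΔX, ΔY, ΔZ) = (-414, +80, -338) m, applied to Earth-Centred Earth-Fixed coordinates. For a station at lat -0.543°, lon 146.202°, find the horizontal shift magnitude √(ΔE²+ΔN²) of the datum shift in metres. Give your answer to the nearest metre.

372 m

At φ = -0.543°, λ = 146.202°: sin φ = -0.009477, cos φ = 0.999955, sin λ = 0.556267, cos λ = -0.831004.
ΔE = −sin λ·ΔX + cos λ·ΔY = −(0.556267)·(-414) + (-0.831004)·(80) = 163.81 m.
ΔN = −sin φ cos λ·ΔX − sin φ sin λ·ΔY + cos φ·ΔZ = −(-0.009477)(-0.831004)(-414) − (-0.009477)(0.556267)(80) + (0.999955)(-338) = -334.30 m.
Horizontal magnitude = √(ΔE² + ΔN²) = √(163.81² + (-334.30)²) = 372.28 m.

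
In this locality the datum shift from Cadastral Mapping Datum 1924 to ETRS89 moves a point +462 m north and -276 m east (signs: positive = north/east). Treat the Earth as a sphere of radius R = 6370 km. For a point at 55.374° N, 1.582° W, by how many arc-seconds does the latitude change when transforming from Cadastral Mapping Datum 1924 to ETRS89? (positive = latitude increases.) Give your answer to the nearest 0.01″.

Δφ = 14.96″

On a sphere of radius R, 1 rad of latitude = R, so Δφ = ΔN / R = 462.0 / 6370000 = 7.2527e-05 rad = 14.960″.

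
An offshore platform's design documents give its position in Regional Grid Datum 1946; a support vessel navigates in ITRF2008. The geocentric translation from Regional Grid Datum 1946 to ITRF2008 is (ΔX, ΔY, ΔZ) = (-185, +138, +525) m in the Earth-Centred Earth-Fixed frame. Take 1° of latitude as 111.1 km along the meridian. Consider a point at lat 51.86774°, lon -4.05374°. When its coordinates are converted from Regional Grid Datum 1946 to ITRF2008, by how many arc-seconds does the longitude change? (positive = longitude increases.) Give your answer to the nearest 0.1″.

Δλ = 6.5″

sin φ = 0.786587, cos φ = 0.617479, sin λ = -0.070692, cos λ = 0.997498.
East component: ΔE = −sin λ·ΔX + cos λ·ΔY = −(-0.070692)(-185) + (0.997498)(138) = 124.58 m.
1° of latitude spans 111100 m; at latitude φ, 1° of longitude spans that × cos φ = 68601.9 m, so Δλ = 124.58 / 68601.9 × 3600 = 6.537″.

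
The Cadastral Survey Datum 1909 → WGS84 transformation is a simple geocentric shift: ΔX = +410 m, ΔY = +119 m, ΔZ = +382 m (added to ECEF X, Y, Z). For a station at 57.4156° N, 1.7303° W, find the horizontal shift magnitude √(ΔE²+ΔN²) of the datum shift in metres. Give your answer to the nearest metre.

189 m

At φ = 57.4156°, λ = -1.7303°: sin φ = 0.842599, cos φ = 0.538541, sin λ = -0.030195, cos λ = 0.999544.
ΔE = −sin λ·ΔX + cos λ·ΔY = −(-0.030195)·(410) + (0.999544)·(119) = 131.33 m.
ΔN = −sin φ cos λ·ΔX − sin φ sin λ·ΔY + cos φ·ΔZ = −(0.842599)(0.999544)(410) − (0.842599)(-0.030195)(119) + (0.538541)(382) = -136.56 m.
Horizontal magnitude = √(ΔE² + ΔN²) = √(131.33² + (-136.56)²) = 189.46 m.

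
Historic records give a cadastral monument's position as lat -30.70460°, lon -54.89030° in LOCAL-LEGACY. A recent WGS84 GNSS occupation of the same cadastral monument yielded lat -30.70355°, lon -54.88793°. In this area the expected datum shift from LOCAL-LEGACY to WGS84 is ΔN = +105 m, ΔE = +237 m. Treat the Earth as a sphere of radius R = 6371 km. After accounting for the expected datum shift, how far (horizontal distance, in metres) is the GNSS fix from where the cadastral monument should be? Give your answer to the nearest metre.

Observed coordinate differences: Δφ = +0.00105°, Δλ = +0.00237°.
Converting to metres (1° lat = 111195 m, cos φ = 0.859811): observed ΔN = 116.8 m, observed ΔE = 226.6 m.
Subtracting the expected shift leaves a residual of 116.8 − (105) = 11.8 m north and 226.6 − (237) = -10.4 m east.
Residual distance = √(11.8² + (-10.4)²) = 15.7 m.

16 m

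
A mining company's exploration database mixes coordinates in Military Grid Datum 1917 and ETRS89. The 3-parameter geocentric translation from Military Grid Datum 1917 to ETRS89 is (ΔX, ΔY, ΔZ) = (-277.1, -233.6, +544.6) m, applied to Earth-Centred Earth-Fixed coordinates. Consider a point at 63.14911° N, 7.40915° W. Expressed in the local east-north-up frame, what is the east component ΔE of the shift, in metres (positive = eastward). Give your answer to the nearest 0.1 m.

ΔE = -267.4 m

At φ = 63.14911°, λ = -7.40915°: sin φ = 0.892185, cos φ = 0.451670, sin λ = -0.128954, cos λ = 0.991651.
ΔE = −sin λ·ΔX + cos λ·ΔY = −(-0.128954)·(-277.1) + (0.991651)·(-233.6) = -267.38 m.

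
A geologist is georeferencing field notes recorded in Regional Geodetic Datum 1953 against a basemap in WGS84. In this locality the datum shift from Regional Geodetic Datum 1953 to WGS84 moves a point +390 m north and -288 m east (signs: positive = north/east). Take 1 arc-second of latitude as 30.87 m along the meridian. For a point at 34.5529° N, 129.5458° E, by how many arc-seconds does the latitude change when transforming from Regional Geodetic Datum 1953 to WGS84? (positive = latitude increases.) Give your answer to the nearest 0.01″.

1″ of latitude = 30.87 m, so Δφ = 390.0 / 30.87 = 12.634″.

Δφ = 12.63″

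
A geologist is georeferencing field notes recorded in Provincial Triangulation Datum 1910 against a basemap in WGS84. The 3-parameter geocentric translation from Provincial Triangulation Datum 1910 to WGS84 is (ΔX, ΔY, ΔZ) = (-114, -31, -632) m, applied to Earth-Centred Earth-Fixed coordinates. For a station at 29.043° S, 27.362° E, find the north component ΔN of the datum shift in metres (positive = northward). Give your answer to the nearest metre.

At φ = -29.043°, λ = 27.362°: sin φ = -0.485466, cos φ = 0.874256, sin λ = 0.459611, cos λ = 0.888120.
ΔN = −sin φ cos λ·ΔX − sin φ sin λ·ΔY + cos φ·ΔZ = −(-0.485466)(0.888120)(-114) − (-0.485466)(0.459611)(-31) + (0.874256)(-632) = -608.60 m.

ΔN = -609 m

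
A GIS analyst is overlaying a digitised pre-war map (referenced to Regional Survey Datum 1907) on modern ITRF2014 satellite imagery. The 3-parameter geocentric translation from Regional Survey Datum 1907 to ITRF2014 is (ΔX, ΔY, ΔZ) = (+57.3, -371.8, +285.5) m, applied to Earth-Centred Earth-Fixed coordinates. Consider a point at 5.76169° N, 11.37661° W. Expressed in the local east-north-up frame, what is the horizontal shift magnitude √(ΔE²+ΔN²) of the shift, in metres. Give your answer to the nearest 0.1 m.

At φ = 5.76169°, λ = -11.37661°: sin φ = 0.100391, cos φ = 0.994948, sin λ = -0.197257, cos λ = 0.980352.
ΔE = −sin λ·ΔX + cos λ·ΔY = −(-0.197257)·(57.3) + (0.980352)·(-371.8) = -353.19 m.
ΔN = −sin φ cos λ·ΔX − sin φ sin λ·ΔY + cos φ·ΔZ = −(0.100391)(0.980352)(57.3) − (0.100391)(-0.197257)(-371.8) + (0.994948)(285.5) = 271.06 m.
Horizontal magnitude = √(ΔE² + ΔN²) = √((-353.19)² + 271.06²) = 445.21 m.

445.2 m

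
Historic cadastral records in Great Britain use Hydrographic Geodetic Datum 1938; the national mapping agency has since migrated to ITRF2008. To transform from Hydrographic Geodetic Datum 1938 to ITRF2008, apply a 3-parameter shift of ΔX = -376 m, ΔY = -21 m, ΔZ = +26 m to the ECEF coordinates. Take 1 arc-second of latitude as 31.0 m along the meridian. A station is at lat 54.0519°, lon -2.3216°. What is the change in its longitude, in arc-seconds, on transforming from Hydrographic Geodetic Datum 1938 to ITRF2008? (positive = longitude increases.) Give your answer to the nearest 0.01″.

sin φ = 0.809549, cos φ = 0.587052, sin λ = -0.040508, cos λ = 0.999179.
East component: ΔE = −sin λ·ΔX + cos λ·ΔY = −(-0.040508)(-376) + (0.999179)(-21) = -36.21 m.
1° of latitude spans 3600 × 31.00 = 111600 m; at latitude φ, 1° of longitude spans that × cos φ = 65515.0 m, so Δλ = -36.21 / 65515.0 × 3600 = -1.990″.

Δλ = -1.99″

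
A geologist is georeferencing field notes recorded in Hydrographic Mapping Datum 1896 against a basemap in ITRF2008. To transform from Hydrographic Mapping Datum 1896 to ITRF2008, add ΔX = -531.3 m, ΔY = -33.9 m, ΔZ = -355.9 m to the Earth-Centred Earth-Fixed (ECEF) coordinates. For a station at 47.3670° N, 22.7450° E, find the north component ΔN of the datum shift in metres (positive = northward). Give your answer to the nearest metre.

ΔN = 129 m

The local north axis is (−sin φ cos λ, −sin φ sin λ, cos φ), giving ΔN = 360.484 + 9.643 − 241.051 = 129.08 m.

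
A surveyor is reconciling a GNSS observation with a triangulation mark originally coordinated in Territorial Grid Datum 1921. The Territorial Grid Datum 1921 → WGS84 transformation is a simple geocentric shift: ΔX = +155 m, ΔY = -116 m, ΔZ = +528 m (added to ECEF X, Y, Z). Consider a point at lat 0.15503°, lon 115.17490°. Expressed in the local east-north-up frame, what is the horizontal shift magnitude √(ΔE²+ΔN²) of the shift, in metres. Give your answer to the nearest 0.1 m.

The local east axis at (φ, λ) is (−sin λ, cos λ, 0), so ΔE = −sin(115.17490°)·155 + cos(115.17490°)·(-116) = -90.93 m.
The local north axis is (−sin φ cos λ, −sin φ sin λ, cos φ), giving ΔN = 0.178 + 0.284 + 527.998 = 528.46 m.
Horizontal magnitude = √(ΔE² + ΔN²) = √((-90.93)² + 528.46²) = 536.23 m.

536.2 m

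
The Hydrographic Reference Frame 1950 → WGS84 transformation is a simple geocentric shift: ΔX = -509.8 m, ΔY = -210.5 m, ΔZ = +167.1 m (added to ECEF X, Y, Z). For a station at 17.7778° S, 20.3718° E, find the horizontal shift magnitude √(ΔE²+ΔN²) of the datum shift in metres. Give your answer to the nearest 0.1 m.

21.9 m

The local east axis at (φ, λ) is (−sin λ, cos λ, 0), so ΔE = −sin(20.3718°)·(-509.8) + cos(20.3718°)·(-210.5) = -19.87 m.
The local north axis is (−sin φ cos λ, −sin φ sin λ, cos φ), giving ΔN = -145.920 − 22.373 + 159.121 = -9.17 m.
Horizontal magnitude = √(ΔE² + ΔN²) = √((-19.87)² + (-9.17)²) = 21.88 m.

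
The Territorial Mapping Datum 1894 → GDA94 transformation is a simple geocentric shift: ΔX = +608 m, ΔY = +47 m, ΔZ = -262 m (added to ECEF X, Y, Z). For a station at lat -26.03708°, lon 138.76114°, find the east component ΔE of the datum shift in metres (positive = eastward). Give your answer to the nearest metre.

ΔE = -436 m

At φ = -26.03708°, λ = 138.76114°: sin φ = -0.438953, cos φ = 0.898510, sin λ = 0.659200, cos λ = -0.751968.
ΔE = −sin λ·ΔX + cos λ·ΔY = −(0.659200)·(608) + (-0.751968)·(47) = -436.14 m.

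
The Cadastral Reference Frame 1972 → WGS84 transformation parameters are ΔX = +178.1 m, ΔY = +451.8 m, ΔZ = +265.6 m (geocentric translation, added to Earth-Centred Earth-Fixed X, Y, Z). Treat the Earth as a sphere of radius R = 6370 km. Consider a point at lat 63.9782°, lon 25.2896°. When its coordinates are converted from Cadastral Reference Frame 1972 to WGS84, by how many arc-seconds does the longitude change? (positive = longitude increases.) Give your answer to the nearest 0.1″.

Δλ = 24.5″

sin φ = 0.898627, cos φ = 0.438713, sin λ = 0.427194, cos λ = 0.904160.
East component: ΔE = −sin λ·ΔX + cos λ·ΔY = −(0.427194)(178.1) + (0.904160)(451.8) = 332.42 m.
1° of latitude spans πR/180 = 111177 m; at latitude φ, 1° of longitude spans that × cos φ = 48775.0 m, so Δλ = 332.42 / 48775.0 × 3600 = 24.535″.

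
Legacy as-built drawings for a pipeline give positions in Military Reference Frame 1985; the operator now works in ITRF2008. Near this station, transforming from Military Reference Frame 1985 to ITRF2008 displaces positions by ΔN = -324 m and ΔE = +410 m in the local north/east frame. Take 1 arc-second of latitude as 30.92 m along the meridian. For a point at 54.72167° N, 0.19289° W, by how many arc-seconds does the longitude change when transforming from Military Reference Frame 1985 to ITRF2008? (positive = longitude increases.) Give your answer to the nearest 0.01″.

Δλ = 22.96″

At latitude 54.72167°, cos φ = 0.577549.
1″ of longitude at this latitude = 30.92 × cos φ = 17.8578 m, so Δλ = 410.0 / 17.8578 = 22.959″.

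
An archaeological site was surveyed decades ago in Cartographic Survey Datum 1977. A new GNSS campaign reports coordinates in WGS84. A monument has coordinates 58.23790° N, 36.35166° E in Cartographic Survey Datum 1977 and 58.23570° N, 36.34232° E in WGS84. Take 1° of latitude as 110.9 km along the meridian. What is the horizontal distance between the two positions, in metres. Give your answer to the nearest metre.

Δφ = 58.23570° − 58.23790° = -0.00220°; Δλ = 36.34232° − 36.35166° = -0.00934°.
ΔN = Δφ × 110900 = -244.0 m; ΔE = Δλ × 110900 × cos(58.23790°) = -0.00934 × 110900 × 0.526393 = -545.2 m.
Distance = √(ΔE² + ΔN²) = √((-545.2)² + (-244.0)²) = 597.3 m.

597 m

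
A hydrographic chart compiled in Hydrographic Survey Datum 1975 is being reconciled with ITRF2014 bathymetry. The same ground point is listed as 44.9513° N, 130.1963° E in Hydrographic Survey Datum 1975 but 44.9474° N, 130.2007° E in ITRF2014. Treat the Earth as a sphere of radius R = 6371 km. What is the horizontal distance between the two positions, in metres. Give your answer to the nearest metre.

Δφ = 44.9474° − 44.9513° = -0.0039°; Δλ = 130.2007° − 130.1963° = +0.0044°.
1° along a meridian = πR/180 = 111195 m.
ΔN = Δφ × 111195 = -433.7 m; ΔE = Δλ × 111195 × cos(44.9513°) = +0.0044 × 111195 × 0.707708 = 346.3 m.
Distance = √(ΔE² + ΔN²) = √(346.3² + (-433.7)²) = 554.9 m.

555 m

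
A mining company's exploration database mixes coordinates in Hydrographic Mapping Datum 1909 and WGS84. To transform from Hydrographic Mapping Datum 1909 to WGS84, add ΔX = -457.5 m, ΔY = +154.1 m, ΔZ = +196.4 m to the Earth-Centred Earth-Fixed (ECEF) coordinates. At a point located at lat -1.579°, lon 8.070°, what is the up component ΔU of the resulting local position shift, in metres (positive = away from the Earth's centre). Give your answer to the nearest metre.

At φ = -1.579°, λ = 8.070°: sin φ = -0.027555, cos φ = 0.999620, sin λ = 0.140383, cos λ = 0.990097.
ΔU = cos φ cos λ·ΔX + cos φ sin λ·ΔY + sin φ·ΔZ = (0.999620)(0.990097)(-457.5) + (0.999620)(0.140383)(154.1) + (-0.027555)(196.4) = -436.58 m.

ΔU = -437 m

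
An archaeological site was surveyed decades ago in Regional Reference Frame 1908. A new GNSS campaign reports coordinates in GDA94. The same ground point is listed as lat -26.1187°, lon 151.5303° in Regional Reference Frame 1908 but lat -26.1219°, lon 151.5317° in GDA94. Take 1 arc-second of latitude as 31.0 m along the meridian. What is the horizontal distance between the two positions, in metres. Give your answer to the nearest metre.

384 m

Δφ = -26.1219° − -26.1187° = -0.0032°; Δλ = 151.5317° − 151.5303° = +0.0014°.
1° of latitude = 3600 × 31.00 = 111600 m.
ΔN = Δφ × 111600 = -357.1 m; ΔE = Δλ × 111600 × cos(-26.1187°) = +0.0014 × 111600 × 0.897884 = 140.3 m.
Distance = √(ΔE² + ΔN²) = √(140.3² + (-357.1)²) = 383.7 m.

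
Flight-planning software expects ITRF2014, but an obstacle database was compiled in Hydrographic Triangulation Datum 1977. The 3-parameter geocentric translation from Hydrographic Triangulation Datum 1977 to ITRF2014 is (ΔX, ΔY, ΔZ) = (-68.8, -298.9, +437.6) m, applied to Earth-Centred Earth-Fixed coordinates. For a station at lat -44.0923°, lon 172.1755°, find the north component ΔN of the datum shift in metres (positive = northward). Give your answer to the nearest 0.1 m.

ΔN = 333.4 m

At φ = -44.0923°, λ = 172.1755°: sin φ = -0.695816, cos φ = 0.718220, sin λ = 0.136139, cos λ = -0.990690.
ΔN = −sin φ cos λ·ΔX − sin φ sin λ·ΔY + cos φ·ΔZ = −(-0.695816)(-0.990690)(-68.8) − (-0.695816)(0.136139)(-298.9) + (0.718220)(437.6) = 333.41 m.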